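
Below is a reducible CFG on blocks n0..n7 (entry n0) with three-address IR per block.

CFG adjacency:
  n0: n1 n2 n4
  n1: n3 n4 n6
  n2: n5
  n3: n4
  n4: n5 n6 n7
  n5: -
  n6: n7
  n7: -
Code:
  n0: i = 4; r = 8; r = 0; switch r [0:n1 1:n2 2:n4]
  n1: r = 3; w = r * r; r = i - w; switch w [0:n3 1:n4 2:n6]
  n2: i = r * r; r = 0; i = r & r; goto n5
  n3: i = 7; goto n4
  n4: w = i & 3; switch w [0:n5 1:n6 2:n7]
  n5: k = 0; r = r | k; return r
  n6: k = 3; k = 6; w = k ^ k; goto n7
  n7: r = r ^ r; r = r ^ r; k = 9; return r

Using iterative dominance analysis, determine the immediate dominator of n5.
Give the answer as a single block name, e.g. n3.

idom tree: n1←n0 n2←n0 n3←n1 n4←n0 n5←n0 n6←n0 n7←n0
Dom at joins:
  n4: preds {n0,n1,n3}: {n0} ∩ {n0,n1} ∩ {n0,n1,n3} = {n0}; idom=n0
  n5: preds {n2,n4}: {n0,n2} ∩ {n0,n4} = {n0}; idom=n0
  n6: preds {n1,n4}: {n0,n1} ∩ {n0,n4} = {n0}; idom=n0
  n7: preds {n4,n6}: {n0,n4} ∩ {n0,n6} = {n0}; idom=n0

idom(n5) = n0

Answer: n0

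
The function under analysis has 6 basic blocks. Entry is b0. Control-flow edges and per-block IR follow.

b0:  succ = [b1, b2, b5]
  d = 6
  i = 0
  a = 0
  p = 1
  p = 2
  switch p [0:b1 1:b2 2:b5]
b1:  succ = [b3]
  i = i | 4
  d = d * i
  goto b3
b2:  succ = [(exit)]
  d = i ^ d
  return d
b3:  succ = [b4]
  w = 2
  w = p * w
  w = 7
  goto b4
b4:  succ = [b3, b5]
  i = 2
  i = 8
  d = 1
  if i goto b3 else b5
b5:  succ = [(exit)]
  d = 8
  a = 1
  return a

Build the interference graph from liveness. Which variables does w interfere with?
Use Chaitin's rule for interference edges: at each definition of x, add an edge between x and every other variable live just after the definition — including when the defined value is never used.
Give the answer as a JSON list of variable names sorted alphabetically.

def/use:
  b0: {a,d,i,p} / ∅
  b1: {d,i} / {d,i}
  b2: {d} / {d,i}
  b3: {w} / {p}
  b4: {d,i} / ∅
  b5: {a,d} / ∅

Backward fixpoint:
  live b0: ∅→{d,i,p}
  live b1: {d,i,p}→{p}
  live b2: {d,i}→∅
  live b3: {p}→{p}
  live b4: {p}→{p}
  live b5: ∅→∅

Interference:
  a↔{d,i}
  d↔{a,i,p}
  i↔{a,d,p}
  p↔{d,i,w}
  w↔{p}

N(w) = ["p"]

Answer: ["p"]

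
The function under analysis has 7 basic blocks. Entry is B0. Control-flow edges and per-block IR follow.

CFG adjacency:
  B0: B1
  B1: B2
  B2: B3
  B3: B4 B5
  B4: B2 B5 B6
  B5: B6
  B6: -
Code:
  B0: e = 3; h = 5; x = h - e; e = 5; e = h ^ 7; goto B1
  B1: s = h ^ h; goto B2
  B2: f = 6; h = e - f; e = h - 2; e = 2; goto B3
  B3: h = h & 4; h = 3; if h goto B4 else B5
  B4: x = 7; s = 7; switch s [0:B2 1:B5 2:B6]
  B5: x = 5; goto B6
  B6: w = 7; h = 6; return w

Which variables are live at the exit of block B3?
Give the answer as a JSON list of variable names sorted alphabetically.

Per-block:
  B0: def={e,h,x} ue=∅
  B1: def={s} ue={h}
  B2: def={e,f,h} ue={e}
  B3: def={h} ue={h}
  B4: def={s,x} ue=∅
  B5: def={x} ue=∅
  B6: def={h,w} ue=∅

Liveness:
  B0: in=∅ out={e,h}
  B1: in={e,h} out={e}
  B2: in={e} out={e,h}
  B3: in={e,h} out={e}
  B4: in={e} out={e}
  B5: in=∅ out=∅
  B6: in=∅ out=∅

live-out(B3) = ["e"]

Answer: ["e"]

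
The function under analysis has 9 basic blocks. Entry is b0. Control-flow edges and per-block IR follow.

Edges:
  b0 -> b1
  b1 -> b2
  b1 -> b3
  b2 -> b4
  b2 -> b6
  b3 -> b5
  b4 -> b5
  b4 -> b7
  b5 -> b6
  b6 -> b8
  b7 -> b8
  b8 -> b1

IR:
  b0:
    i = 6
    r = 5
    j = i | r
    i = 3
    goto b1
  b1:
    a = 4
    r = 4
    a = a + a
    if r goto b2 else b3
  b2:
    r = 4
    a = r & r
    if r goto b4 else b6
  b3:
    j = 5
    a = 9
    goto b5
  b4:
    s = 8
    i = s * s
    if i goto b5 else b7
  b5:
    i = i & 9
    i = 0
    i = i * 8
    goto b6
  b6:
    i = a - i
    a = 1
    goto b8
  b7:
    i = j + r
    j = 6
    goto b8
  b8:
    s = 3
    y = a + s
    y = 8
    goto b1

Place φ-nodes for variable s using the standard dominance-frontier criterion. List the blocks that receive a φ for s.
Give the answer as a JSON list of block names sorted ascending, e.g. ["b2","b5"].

idom tree: b1←b0 b2←b1 b3←b1 b4←b2 b5←b1 b6←b1 b7←b4 b8←b1
Dom at joins:
  b1: preds {b0,b8}: {b0} ∩ {b0,b1,b8} = {b0}; idom=b0
  b5: preds {b3,b4}: {b0,b1,b3} ∩ {b0,b1,b2,b4} = {b0,b1}; idom=b1
  b6: preds {b2,b5}: {b0,b1,b2} ∩ {b0,b1,b5} = {b0,b1}; idom=b1
  b8: preds {b6,b7}: {b0,b1,b6} ∩ {b0,b1,b2,b4,b7} = {b0,b1}; idom=b1

Frontier:
  b1←b0: walk · to b0
  b1←b8: walk b8→b1 to b0
  b5←b3: walk b3 to b1
  b5←b4: walk b4→b2 to b1
  b6←b2: walk b2 to b1
  b6←b5: walk b5 to b1
  b8←b6: walk b6 to b1
  b8←b7: walk b7→b4→b2 to b1
  b0 → ∅
  b1 → {b1}
  b2 → {b5,b6,b8}
  b3 → {b5}
  b4 → {b5,b8}
  b5 → {b6}
  b6 → {b8}
  b7 → {b8}
  b8 → {b1}

φ for s: defs {b4,b8}
  DF⁺ = {b1,b5,b6,b8}

Answer: ["b1", "b5", "b6", "b8"]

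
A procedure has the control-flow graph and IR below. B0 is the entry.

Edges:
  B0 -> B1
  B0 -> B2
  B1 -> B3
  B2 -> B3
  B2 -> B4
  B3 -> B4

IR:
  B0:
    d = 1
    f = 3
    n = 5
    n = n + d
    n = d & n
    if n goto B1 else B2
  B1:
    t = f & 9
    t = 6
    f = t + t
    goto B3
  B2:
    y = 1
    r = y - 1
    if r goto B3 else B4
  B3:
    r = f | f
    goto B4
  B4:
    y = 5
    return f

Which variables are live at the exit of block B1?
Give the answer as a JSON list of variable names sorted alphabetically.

Answer: ["f"]

Analysis:
Per-block:
  B0: {d,f,n} / ∅
  B1: {f,t} / {f}
  B2: {r,y} / ∅
  B3: {r} / {f}
  B4: {y} / {f}

Backward fixpoint:
  live B0: ∅→{f}
  live B1: {f}→{f}
  live B2: {f}→{f}
  live B3: {f}→{f}
  live B4: {f}→∅

live-out(B1) = ["f"]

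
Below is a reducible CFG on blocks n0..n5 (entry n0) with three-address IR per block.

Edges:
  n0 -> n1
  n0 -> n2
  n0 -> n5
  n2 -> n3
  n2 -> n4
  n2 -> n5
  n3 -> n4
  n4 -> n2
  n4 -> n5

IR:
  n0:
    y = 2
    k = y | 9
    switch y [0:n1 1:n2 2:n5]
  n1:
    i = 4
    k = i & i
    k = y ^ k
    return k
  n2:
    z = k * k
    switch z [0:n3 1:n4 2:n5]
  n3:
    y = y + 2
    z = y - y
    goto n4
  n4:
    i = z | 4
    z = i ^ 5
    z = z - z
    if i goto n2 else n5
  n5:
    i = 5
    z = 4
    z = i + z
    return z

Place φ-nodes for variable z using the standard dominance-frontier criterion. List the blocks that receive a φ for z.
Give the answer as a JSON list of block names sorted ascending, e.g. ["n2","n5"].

Answer: ["n2", "n4", "n5"]

Analysis:
idom tree: n1←n0 n2←n0 n3←n2 n4←n2 n5←n0
Dom at joins:
  n2: preds {n0,n4}: {n0} ∩ {n0,n2,n4} = {n0}; idom=n0
  n4: preds {n2,n3}: {n0,n2} ∩ {n0,n2,n3} = {n0,n2}; idom=n2
  n5: preds {n0,n2,n4}: {n0} ∩ {n0,n2} ∩ {n0,n2,n4} = {n0}; idom=n0

DF derivation:
  n2←n0: walk · to n0
  n2←n4: walk n4→n2 to n0
  n4←n2: walk · to n2
  n4←n3: walk n3 to n2
  n5←n0: walk · to n0
  n5←n2: walk n2 to n0
  n5←n4: walk n4→n2 to n0
  DF(n0)=∅
  DF(n1)=∅
  DF(n2)={n2,n5}
  DF(n3)={n4}
  DF(n4)={n2,n5}
  DF(n5)=∅

φ for z: defs {n2,n3,n4,n5}
  DF⁺ = {n2,n4,n5}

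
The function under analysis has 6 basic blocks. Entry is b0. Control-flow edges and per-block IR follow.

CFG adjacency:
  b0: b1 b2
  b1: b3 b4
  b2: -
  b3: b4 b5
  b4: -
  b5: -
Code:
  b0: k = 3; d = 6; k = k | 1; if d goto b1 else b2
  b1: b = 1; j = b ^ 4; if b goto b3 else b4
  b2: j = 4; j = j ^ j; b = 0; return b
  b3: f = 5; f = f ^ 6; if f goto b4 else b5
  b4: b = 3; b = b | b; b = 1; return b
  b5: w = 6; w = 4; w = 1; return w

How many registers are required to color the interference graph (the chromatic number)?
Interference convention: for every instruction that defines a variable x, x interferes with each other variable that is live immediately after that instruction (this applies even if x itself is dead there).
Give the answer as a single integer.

Answer: 2

Derivation:
def/use:
  b0: {d,k} / ∅
  b1: {b,j} / ∅
  b2: {b,j} / ∅
  b3: {f} / ∅
  b4: {b} / ∅
  b5: {w} / ∅

Liveness:
  b0 li=∅ lo=∅
  b1 li=∅ lo=∅
  b2 li=∅ lo=∅
  b3 li=∅ lo=∅
  b4 li=∅ lo=∅
  b5 li=∅ lo=∅

Interference:
  b: {j}
  d: {k}
  f: ∅
  j: {b}
  k: {d}
  w: ∅

Chromatic number:
  clique {b,j} ⇒ need ≥ 2
  assign b→c0 d→c0 f→c0 j→c1 k→c1 w→c0 — no edge inside a register ⇒ χ ≤ 2
  χ = 2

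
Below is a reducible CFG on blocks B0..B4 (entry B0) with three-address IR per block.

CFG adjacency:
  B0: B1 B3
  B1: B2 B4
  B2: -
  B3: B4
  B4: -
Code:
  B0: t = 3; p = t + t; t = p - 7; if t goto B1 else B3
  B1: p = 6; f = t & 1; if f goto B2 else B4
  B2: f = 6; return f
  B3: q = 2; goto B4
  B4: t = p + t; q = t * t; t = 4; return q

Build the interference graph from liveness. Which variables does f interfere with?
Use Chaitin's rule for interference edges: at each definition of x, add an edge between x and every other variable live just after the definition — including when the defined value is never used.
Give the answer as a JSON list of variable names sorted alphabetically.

Block summaries:
  B0 def {p,t} use ∅
  B1 def {f,p} use {t}
  B2 def {f} use ∅
  B3 def {q} use ∅
  B4 def {q,t} use {p,t}

Live sets:
  live B0: ∅→{p,t}
  live B1: {t}→{p,t}
  live B2: ∅→∅
  live B3: {p,t}→{p,t}
  live B4: {p,t}→∅

Interference:
  f: {p,t}
  p: {f,q,t}
  q: {p,t}
  t: {f,p,q}

N(f) = ["p", "t"]

Answer: ["p", "t"]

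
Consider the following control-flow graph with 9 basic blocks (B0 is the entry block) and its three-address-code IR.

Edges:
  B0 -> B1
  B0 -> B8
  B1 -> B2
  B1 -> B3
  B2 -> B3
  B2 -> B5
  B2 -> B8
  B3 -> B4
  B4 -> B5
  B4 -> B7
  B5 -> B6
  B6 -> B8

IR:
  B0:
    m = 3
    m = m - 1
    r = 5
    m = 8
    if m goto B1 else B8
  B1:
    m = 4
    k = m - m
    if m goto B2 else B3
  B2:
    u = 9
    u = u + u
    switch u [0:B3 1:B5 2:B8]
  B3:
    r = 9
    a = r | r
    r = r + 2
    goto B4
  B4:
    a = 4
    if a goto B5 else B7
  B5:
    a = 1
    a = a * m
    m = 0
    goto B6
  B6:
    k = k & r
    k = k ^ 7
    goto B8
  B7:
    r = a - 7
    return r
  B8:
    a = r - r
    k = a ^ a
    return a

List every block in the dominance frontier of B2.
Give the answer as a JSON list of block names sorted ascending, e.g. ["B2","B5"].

idom tree: B1←B0 B2←B1 B3←B1 B4←B3 B5←B1 B6←B5 B7←B4 B8←B0
Dom∩ at merges:
  B3: preds {B1,B2}: {B0,B1} ∩ {B0,B1,B2} = {B0,B1}; idom=B1
  B5: preds {B2,B4}: {B0,B1,B2} ∩ {B0,B1,B3,B4} = {B0,B1}; idom=B1
  B8: preds {B0,B2,B6}: {B0} ∩ {B0,B1,B2} ∩ {B0,B1,B5,B6} = {B0}; idom=B0

Frontier:
  join B3 pred B1: · stop@B1
  join B3 pred B2: B2 stop@B1
  join B5 pred B2: B2 stop@B1
  join B5 pred B4: B4→B3 stop@B1
  join B8 pred B0: · stop@B0
  join B8 pred B2: B2→B1 stop@B0
  join B8 pred B6: B6→B5→B1 stop@B0
  DF(B0)=∅
  DF(B1)={B8}
  DF(B2)={B3,B5,B8}
  DF(B3)={B5}
  DF(B4)={B5}
  DF(B5)={B8}
  DF(B6)={B8}
  DF(B7)=∅
  DF(B8)=∅

DF(B2) = ["B3", "B5", "B8"]

Answer: ["B3", "B5", "B8"]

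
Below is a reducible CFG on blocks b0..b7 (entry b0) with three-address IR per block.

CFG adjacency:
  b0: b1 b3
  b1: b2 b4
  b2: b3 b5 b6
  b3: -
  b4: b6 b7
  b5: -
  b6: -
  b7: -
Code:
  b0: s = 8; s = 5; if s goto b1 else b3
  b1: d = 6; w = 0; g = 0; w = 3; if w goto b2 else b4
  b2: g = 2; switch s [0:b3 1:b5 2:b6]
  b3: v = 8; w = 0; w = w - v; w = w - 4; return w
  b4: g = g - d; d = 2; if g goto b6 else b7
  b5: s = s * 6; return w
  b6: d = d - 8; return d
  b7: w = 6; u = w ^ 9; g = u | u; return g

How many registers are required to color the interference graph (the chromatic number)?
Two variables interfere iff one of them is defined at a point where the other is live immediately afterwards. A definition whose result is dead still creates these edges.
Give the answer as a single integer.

def/use:
  b0: def={s} ue=∅
  b1: def={d,g,w} ue=∅
  b2: def={g} ue={s}
  b3: def={v,w} ue=∅
  b4: def={d,g} ue={d,g}
  b5: def={s} ue={s,w}
  b6: def={d} ue={d}
  b7: def={g,u,w} ue=∅

Live sets:
  b0: in=∅ out={s}
  b1: in={s} out={d,g,s,w}
  b2: in={d,s,w} out={d,s,w}
  b3: in=∅ out=∅
  b4: in={d,g} out={d}
  b5: in={s,w} out=∅
  b6: in={d} out=∅
  b7: in=∅ out=∅

Interference:
  d — {g,s,w}
  g — {d,s,w}
  s — {d,g,w}
  u — ∅
  v — {w}
  w — {d,g,s,v}

Chromatic number:
  lower bound: {d,g,s,w} mutually conflict ⇒ χ ≥ 4
  4-colouring: R0={u,w}  R1={d,v}  R2={g}  R3={s}
  χ = 4

Answer: 4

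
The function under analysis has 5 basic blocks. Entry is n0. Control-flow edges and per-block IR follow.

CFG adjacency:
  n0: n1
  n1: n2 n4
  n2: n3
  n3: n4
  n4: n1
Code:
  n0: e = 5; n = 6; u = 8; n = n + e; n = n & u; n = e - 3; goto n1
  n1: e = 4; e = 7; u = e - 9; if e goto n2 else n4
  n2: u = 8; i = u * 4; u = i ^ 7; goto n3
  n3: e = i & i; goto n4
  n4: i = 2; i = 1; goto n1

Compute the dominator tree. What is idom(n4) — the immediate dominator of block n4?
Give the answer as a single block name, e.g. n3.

idom tree: n1←n0 n2←n1 n3←n2 n4←n1
Dom∩ at merges:
  n1: preds {n0,n4}: {n0} ∩ {n0,n1,n4} = {n0}; idom=n0
  n4: preds {n1,n3}: {n0,n1} ∩ {n0,n1,n2,n3} = {n0,n1}; idom=n1

idom(n4) = n1

Answer: n1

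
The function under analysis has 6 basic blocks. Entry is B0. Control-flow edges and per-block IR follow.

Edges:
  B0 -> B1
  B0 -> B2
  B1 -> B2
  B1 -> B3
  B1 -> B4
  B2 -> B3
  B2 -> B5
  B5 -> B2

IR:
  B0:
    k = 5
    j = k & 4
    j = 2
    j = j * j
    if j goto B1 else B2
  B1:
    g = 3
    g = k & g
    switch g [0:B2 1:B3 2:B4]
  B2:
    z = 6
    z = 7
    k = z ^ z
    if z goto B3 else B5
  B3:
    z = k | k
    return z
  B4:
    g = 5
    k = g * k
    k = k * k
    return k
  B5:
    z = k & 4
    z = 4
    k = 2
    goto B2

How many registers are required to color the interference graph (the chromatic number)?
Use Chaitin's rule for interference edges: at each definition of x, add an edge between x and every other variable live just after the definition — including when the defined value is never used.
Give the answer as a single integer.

Answer: 2

Working:
def/use:
  B0: def={j,k} ue=∅
  B1: def={g} ue={k}
  B2: def={k,z} ue=∅
  B3: def={z} ue={k}
  B4: def={g,k} ue={k}
  B5: def={k,z} ue={k}

Live sets:
  B0: in=∅ out={k}
  B1: in={k} out={k}
  B2: in=∅ out={k}
  B3: in={k} out=∅
  B4: in={k} out=∅
  B5: in={k} out=∅

Interference:
  g↔{k}
  j↔{k}
  k↔{g,j,z}
  z↔{k}

Registers:
  clique {g,k} ⇒ need ≥ 2
  assign g→r1 j→r1 k→r0 z→r1 — no edge inside a register ⇒ χ ≤ 2
  χ = 2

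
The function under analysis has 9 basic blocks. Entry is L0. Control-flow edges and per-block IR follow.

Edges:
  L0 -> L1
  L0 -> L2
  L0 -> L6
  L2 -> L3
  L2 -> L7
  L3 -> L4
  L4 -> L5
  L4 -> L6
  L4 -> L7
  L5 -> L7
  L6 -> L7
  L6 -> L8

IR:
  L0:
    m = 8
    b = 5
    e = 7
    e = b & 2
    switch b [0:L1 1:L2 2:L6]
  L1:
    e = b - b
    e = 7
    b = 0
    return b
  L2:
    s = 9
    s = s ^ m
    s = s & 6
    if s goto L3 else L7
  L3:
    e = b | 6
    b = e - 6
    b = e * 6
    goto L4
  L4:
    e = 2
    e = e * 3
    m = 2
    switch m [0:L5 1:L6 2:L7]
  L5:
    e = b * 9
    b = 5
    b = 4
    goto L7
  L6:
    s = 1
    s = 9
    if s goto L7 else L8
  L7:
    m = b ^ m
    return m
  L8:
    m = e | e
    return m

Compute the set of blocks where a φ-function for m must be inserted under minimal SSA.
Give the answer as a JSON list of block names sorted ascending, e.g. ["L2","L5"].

Answer: ["L6", "L7"]

Working:
idom tree: L1←L0 L2←L0 L3←L2 L4←L3 L5←L4 L6←L0 L7←L0 L8←L6
Dom∩ at merges:
  L6: preds {L0,L4}: {L0} ∩ {L0,L2,L3,L4} = {L0}; idom=L0
  L7: preds {L2,L4,L5,L6}: {L0,L2} ∩ {L0,L2,L3,L4} ∩ {L0,L2,L3,L4,L5} ∩ {L0,L6} = {L0}; idom=L0

DF walk-up:
  L6←L0: walk · to L0
  L6←L4: walk L4→L3→L2 to L0
  L7←L2: walk L2 to L0
  L7←L4: walk L4→L3→L2 to L0
  L7←L5: walk L5→L4→L3→L2 to L0
  L7←L6: walk L6 to L0
  L0 → ∅
  L1 → ∅
  L2 → {L6,L7}
  L3 → {L6,L7}
  L4 → {L6,L7}
  L5 → {L7}
  L6 → {L7}
  L7 → ∅
  L8 → ∅

φ for m: defs {L0,L4,L7,L8}
  DF⁺ = {L6,L7}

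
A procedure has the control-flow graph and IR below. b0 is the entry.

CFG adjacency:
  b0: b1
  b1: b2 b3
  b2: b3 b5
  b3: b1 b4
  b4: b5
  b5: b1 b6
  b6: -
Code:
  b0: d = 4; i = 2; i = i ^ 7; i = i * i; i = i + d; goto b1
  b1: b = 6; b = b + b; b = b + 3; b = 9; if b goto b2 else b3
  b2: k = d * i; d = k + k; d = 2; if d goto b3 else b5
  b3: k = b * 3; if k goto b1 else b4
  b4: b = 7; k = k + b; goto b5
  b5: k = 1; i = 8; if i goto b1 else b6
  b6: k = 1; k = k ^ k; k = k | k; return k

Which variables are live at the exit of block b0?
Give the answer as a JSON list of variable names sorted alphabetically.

Per-block:
  b0 def {d,i} use ∅
  b1 def {b} use ∅
  b2 def {d,k} use {d,i}
  b3 def {k} use {b}
  b4 def {b,k} use {k}
  b5 def {i,k} use ∅
  b6 def {k} use ∅

Backward fixpoint:
  live b0: ∅→{d,i}
  live b1: {d,i}→{b,d,i}
  live b2: {b,d,i}→{b,d,i}
  live b3: {b,d,i}→{d,i,k}
  live b4: {d,k}→{d}
  live b5: {d}→{d,i}
  live b6: ∅→∅

live-out(b0) = ["d", "i"]

Answer: ["d", "i"]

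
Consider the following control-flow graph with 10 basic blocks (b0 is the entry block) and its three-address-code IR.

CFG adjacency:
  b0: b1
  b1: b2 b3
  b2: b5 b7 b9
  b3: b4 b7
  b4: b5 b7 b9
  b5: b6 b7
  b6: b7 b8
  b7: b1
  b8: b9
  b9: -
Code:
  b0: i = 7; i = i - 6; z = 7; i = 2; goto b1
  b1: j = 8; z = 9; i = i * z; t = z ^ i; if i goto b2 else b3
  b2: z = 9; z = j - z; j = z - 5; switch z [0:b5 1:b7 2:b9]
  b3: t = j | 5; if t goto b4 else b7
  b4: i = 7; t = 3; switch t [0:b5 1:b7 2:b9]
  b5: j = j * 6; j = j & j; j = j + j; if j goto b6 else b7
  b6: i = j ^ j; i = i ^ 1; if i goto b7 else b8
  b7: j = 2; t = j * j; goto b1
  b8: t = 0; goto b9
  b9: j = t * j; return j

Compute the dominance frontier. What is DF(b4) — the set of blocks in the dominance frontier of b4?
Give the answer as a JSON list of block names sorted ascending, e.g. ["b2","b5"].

Answer: ["b5", "b7", "b9"]

Working:
idom tree: b1←b0 b2←b1 b3←b1 b4←b3 b5←b1 b6←b5 b7←b1 b8←b6 b9←b1
Join-block Dom:
  b1: preds {b0,b7}: {b0} ∩ {b0,b1,b7} = {b0}; idom=b0
  b5: preds {b2,b4}: {b0,b1,b2} ∩ {b0,b1,b3,b4} = {b0,b1}; idom=b1
  b7: preds {b2,b3,b4,b5,b6}: {b0,b1,b2} ∩ {b0,b1,b3} ∩ {b0,b1,b3,b4} ∩ {b0,b1,b5} ∩ {b0,b1,b5,b6} = {b0,b1}; idom=b1
  b9: preds {b2,b4,b8}: {b0,b1,b2} ∩ {b0,b1,b3,b4} ∩ {b0,b1,b5,b6,b8} = {b0,b1}; idom=b1

DF derivation:
  b1←b0: walk · to b0
  b1←b7: walk b7→b1 to b0
  b5←b2: walk b2 to b1
  b5←b4: walk b4→b3 to b1
  b7←b2: walk b2 to b1
  b7←b3: walk b3 to b1
  b7←b4: walk b4→b3 to b1
  b7←b5: walk b5 to b1
  b7←b6: walk b6→b5 to b1
  b9←b2: walk b2 to b1
  b9←b4: walk b4→b3 to b1
  b9←b8: walk b8→b6→b5 to b1
  b0: DF=∅
  b1: DF={b1}
  b2: DF={b5,b7,b9}
  b3: DF={b5,b7,b9}
  b4: DF={b5,b7,b9}
  b5: DF={b7,b9}
  b6: DF={b7,b9}
  b7: DF={b1}
  b8: DF={b9}
  b9: DF=∅

DF(b4) = ["b5", "b7", "b9"]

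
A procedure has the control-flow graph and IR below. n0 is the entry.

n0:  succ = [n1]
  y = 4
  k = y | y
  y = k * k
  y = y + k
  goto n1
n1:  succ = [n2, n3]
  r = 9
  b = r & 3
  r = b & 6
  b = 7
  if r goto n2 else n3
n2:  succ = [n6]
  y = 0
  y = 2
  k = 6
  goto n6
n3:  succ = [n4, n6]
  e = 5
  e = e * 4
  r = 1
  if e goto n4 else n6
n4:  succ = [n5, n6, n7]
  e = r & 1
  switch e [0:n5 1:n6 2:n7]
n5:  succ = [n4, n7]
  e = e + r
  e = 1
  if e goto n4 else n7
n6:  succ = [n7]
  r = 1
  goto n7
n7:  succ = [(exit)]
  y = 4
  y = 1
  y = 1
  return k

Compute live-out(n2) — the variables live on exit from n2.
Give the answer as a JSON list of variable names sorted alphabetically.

def/use:
  n0 def {k,y} use ∅
  n1 def {b,r} use ∅
  n2 def {k,y} use ∅
  n3 def {e,r} use ∅
  n4 def {e} use {r}
  n5 def {e} use {e,r}
  n6 def {r} use ∅
  n7 def {y} use {k}

Backward fixpoint:
  n0: in=∅ out={k}
  n1: in={k} out={k}
  n2: in=∅ out={k}
  n3: in={k} out={k,r}
  n4: in={k,r} out={e,k,r}
  n5: in={e,k,r} out={k,r}
  n6: in={k} out={k}
  n7: in={k} out=∅

live-out(n2) = ["k"]

Answer: ["k"]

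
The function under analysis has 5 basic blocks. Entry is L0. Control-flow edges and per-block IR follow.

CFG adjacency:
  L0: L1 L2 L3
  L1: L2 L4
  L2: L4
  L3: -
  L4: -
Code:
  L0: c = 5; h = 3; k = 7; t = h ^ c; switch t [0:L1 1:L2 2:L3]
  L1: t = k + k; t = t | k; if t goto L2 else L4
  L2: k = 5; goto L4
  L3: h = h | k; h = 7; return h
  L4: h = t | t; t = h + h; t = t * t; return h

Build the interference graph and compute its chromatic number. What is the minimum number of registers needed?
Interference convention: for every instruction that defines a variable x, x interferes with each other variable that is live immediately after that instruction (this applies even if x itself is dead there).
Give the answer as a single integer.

Answer: 3

Derivation:
Per-block:
  L0: def={c,h,k,t} ue=∅
  L1: def={t} ue={k}
  L2: def={k} ue=∅
  L3: def={h} ue={h,k}
  L4: def={h,t} ue={t}

Live sets:
  live L0: ∅→{h,k,t}
  live L1: {k}→{t}
  live L2: {t}→{t}
  live L3: {h,k}→∅
  live L4: {t}→∅

Interfere edges:
  c: {h,k}
  h: {c,k,t}
  k: {c,h,t}
  t: {h,k}

Colouring:
  {c,h,k} pairwise interfere (3-clique) ⇒ χ ≥ 3
  assign c→R2 h→R0 k→R1 t→R2 — no edge inside a register ⇒ χ ≤ 3
  χ = 3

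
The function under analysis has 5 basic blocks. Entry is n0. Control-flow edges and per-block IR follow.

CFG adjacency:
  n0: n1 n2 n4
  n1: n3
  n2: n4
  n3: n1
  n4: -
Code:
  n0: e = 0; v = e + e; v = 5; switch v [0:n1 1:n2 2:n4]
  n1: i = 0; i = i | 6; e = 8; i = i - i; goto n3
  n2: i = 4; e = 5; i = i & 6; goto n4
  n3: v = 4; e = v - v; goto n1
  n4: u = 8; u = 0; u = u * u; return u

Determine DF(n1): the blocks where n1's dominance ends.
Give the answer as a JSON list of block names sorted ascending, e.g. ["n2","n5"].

idom tree: n1←n0 n2←n0 n3←n1 n4←n0
Join-block Dom:
  n1: preds {n0,n3}: {n0} ∩ {n0,n1,n3} = {n0}; idom=n0
  n4: preds {n0,n2}: {n0} ∩ {n0,n2} = {n0}; idom=n0

DF derivation:
  join n1 pred n0: · stop@n0
  join n1 pred n3: n3→n1 stop@n0
  join n4 pred n0: · stop@n0
  join n4 pred n2: n2 stop@n0
  n0: DF=∅
  n1: DF={n1}
  n2: DF={n4}
  n3: DF={n1}
  n4: DF=∅

DF(n1) = ["n1"]

Answer: ["n1"]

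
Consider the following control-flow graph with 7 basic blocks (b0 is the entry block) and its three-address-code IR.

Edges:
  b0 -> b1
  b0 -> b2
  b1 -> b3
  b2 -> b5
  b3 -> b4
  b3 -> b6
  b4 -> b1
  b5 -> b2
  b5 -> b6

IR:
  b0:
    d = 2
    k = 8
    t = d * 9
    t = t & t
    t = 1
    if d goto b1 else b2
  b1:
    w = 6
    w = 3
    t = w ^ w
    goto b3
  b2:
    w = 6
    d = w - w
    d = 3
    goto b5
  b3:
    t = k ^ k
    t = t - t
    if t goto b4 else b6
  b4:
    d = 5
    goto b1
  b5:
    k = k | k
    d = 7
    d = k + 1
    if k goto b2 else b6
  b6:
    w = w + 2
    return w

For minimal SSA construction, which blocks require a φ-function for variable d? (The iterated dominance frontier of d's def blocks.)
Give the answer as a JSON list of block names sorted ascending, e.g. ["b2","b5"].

idom tree: b1←b0 b2←b0 b3←b1 b4←b3 b5←b2 b6←b0
Dom∩ at merges:
  b1: preds {b0,b4}: {b0} ∩ {b0,b1,b3,b4} = {b0}; idom=b0
  b2: preds {b0,b5}: {b0} ∩ {b0,b2,b5} = {b0}; idom=b0
  b6: preds {b3,b5}: {b0,b1,b3} ∩ {b0,b2,b5} = {b0}; idom=b0

Frontier:
  join b1 pred b0: · stop@b0
  join b1 pred b4: b4→b3→b1 stop@b0
  join b2 pred b0: · stop@b0
  join b2 pred b5: b5→b2 stop@b0
  join b6 pred b3: b3→b1 stop@b0
  join b6 pred b5: b5→b2 stop@b0
  b0 → ∅
  b1 → {b1,b6}
  b2 → {b2,b6}
  b3 → {b1,b6}
  b4 → {b1}
  b5 → {b2,b6}
  b6 → ∅

φ for d: defs {b0,b2,b4,b5}
  DF⁺ = {b1,b2,b6}

Answer: ["b1", "b2", "b6"]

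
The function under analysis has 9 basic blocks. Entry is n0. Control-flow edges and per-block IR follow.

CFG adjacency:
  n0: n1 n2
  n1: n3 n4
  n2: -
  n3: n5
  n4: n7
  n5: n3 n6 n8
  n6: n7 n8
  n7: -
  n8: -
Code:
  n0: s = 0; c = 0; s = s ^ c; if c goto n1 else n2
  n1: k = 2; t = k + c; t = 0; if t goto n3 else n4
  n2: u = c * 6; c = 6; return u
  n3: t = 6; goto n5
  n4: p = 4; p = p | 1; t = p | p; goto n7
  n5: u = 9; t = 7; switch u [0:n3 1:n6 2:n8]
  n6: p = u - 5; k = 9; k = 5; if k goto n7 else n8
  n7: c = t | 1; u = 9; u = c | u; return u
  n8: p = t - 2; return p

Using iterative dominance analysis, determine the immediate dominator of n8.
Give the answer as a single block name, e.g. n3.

Answer: n5

Derivation:
idom tree: n1←n0 n2←n0 n3←n1 n4←n1 n5←n3 n6←n5 n7←n1 n8←n5
Dom at joins:
  n3: preds {n1,n5}: {n0,n1} ∩ {n0,n1,n3,n5} = {n0,n1}; idom=n1
  n7: preds {n4,n6}: {n0,n1,n4} ∩ {n0,n1,n3,n5,n6} = {n0,n1}; idom=n1
  n8: preds {n5,n6}: {n0,n1,n3,n5} ∩ {n0,n1,n3,n5,n6} = {n0,n1,n3,n5}; idom=n5

idom(n8) = n5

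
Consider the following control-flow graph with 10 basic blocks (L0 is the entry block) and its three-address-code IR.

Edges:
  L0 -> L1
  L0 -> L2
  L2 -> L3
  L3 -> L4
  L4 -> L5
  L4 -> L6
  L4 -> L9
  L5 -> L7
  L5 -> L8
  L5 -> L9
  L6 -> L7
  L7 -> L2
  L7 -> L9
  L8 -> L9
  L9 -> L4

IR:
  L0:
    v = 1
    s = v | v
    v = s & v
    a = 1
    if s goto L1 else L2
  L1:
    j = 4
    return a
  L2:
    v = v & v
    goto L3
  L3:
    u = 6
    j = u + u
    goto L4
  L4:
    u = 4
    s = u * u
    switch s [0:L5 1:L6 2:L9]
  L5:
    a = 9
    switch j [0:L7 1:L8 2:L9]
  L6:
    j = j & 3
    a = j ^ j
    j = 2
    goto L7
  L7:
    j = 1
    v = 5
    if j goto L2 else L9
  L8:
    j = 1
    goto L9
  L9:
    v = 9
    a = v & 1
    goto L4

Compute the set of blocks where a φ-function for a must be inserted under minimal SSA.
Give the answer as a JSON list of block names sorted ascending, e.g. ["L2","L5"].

Answer: ["L2", "L4", "L7", "L9"]

Analysis:
idom tree: L1←L0 L2←L0 L3←L2 L4←L3 L5←L4 L6←L4 L7←L4 L8←L5 L9←L4
Join-block Dom:
  L2: preds {L0,L7}: {L0} ∩ {L0,L2,L3,L4,L7} = {L0}; idom=L0
  L4: preds {L3,L9}: {L0,L2,L3} ∩ {L0,L2,L3,L4,L9} = {L0,L2,L3}; idom=L3
  L7: preds {L5,L6}: {L0,L2,L3,L4,L5} ∩ {L0,L2,L3,L4,L6} = {L0,L2,L3,L4}; idom=L4
  L9: preds {L4,L5,L7,L8}: {L0,L2,L3,L4} ∩ {L0,L2,L3,L4,L5} ∩ {L0,L2,L3,L4,L7} ∩ {L0,L2,L3,L4,L5,L8} = {L0,L2,L3,L4}; idom=L4

Frontier:
  L2←L0: walk · to L0
  L2←L7: walk L7→L4→L3→L2 to L0
  L4←L3: walk · to L3
  L4←L9: walk L9→L4 to L3
  L7←L5: walk L5 to L4
  L7←L6: walk L6 to L4
  L9←L4: walk · to L4
  L9←L5: walk L5 to L4
  L9←L7: walk L7 to L4
  L9←L8: walk L8→L5 to L4
  DF(L0)=∅
  DF(L1)=∅
  DF(L2)={L2}
  DF(L3)={L2}
  DF(L4)={L2,L4}
  DF(L5)={L7,L9}
  DF(L6)={L7}
  DF(L7)={L2,L9}
  DF(L8)={L9}
  DF(L9)={L4}

φ for a: defs {L0,L5,L6,L9}
  DF⁺ = {L2,L4,L7,L9}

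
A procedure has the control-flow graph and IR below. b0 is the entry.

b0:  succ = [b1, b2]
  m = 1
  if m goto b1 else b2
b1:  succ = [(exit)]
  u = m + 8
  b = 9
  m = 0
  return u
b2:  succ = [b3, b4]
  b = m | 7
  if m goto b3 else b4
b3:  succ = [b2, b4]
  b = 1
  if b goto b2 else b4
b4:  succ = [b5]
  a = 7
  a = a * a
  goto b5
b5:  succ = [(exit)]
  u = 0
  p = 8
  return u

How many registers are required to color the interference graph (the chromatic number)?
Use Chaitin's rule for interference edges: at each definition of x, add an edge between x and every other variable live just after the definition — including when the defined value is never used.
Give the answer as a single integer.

Answer: 3

Working:
def/use:
  b0 def {m} use ∅
  b1 def {b,m,u} use {m}
  b2 def {b} use {m}
  b3 def {b} use ∅
  b4 def {a} use ∅
  b5 def {p,u} use ∅

Liveness:
  b0: in=∅ out={m}
  b1: in={m} out=∅
  b2: in={m} out={m}
  b3: in={m} out={m}
  b4: in=∅ out=∅
  b5: in=∅ out=∅

Interfere edges:
  a — ∅
  b — {m,u}
  m — {b,u}
  p — {u}
  u — {b,m,p}

Colouring:
  {b,m,u} pairwise interfere (3-clique) ⇒ χ ≥ 3
  3-colouring: R0={a,u}  R1={b,p}  R2={m}
  χ = 3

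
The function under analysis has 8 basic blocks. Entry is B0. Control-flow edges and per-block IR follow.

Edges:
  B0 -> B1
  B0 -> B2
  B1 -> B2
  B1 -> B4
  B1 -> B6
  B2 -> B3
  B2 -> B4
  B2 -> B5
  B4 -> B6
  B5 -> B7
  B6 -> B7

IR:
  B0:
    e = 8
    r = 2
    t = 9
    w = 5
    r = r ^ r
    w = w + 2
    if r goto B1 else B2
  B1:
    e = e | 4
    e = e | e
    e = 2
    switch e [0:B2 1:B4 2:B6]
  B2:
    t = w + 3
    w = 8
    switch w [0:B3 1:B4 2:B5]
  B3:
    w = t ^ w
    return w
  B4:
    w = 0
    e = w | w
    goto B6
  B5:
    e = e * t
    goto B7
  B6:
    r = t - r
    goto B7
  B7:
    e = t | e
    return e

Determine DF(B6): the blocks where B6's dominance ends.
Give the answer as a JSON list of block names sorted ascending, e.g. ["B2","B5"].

idom tree: B1←B0 B2←B0 B3←B2 B4←B0 B5←B2 B6←B0 B7←B0
Dom at joins:
  B2: preds {B0,B1}: {B0} ∩ {B0,B1} = {B0}; idom=B0
  B4: preds {B1,B2}: {B0,B1} ∩ {B0,B2} = {B0}; idom=B0
  B6: preds {B1,B4}: {B0,B1} ∩ {B0,B4} = {B0}; idom=B0
  B7: preds {B5,B6}: {B0,B2,B5} ∩ {B0,B6} = {B0}; idom=B0

DF derivation:
  join B2 pred B0: · stop@B0
  join B2 pred B1: B1 stop@B0
  join B4 pred B1: B1 stop@B0
  join B4 pred B2: B2 stop@B0
  join B6 pred B1: B1 stop@B0
  join B6 pred B4: B4 stop@B0
  join B7 pred B5: B5→B2 stop@B0
  join B7 pred B6: B6 stop@B0
  B0: DF=∅
  B1: DF={B2,B4,B6}
  B2: DF={B4,B7}
  B3: DF=∅
  B4: DF={B6}
  B5: DF={B7}
  B6: DF={B7}
  B7: DF=∅

DF(B6) = ["B7"]

Answer: ["B7"]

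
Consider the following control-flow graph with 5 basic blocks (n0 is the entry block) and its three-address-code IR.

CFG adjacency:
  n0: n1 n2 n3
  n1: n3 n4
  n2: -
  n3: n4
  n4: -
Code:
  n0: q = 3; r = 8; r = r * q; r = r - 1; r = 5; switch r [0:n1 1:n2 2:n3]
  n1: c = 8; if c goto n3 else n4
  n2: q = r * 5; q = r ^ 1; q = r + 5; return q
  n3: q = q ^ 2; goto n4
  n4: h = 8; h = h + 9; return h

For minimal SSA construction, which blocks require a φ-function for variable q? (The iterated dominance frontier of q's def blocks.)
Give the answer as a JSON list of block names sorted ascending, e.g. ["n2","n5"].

idom tree: n1←n0 n2←n0 n3←n0 n4←n0
Dom at joins:
  n3: preds {n0,n1}: {n0} ∩ {n0,n1} = {n0}; idom=n0
  n4: preds {n1,n3}: {n0,n1} ∩ {n0,n3} = {n0}; idom=n0

DF walk-up:
  n3←n0: walk · to n0
  n3←n1: walk n1 to n0
  n4←n1: walk n1 to n0
  n4←n3: walk n3 to n0
  DF(n0)=∅
  DF(n1)={n3,n4}
  DF(n2)=∅
  DF(n3)={n4}
  DF(n4)=∅

φ for q: defs {n0,n2,n3}
  DF⁺ = {n4}

Answer: ["n4"]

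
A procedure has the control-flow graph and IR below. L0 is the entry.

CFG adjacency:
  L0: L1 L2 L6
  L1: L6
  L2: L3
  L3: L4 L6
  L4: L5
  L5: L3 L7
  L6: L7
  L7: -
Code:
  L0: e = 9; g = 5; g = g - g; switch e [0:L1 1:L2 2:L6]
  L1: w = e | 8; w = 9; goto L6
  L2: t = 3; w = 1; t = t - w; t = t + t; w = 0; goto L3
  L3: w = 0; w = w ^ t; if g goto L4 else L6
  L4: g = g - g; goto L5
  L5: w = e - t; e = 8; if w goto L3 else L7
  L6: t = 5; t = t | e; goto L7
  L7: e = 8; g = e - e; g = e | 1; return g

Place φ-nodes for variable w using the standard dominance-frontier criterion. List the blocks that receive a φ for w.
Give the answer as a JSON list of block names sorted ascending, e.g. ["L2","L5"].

idom tree: L1←L0 L2←L0 L3←L2 L4←L3 L5←L4 L6←L0 L7←L0
Join-block Dom:
  L3: preds {L2,L5}: {L0,L2} ∩ {L0,L2,L3,L4,L5} = {L0,L2}; idom=L2
  L6: preds {L0,L1,L3}: {L0} ∩ {L0,L1} ∩ {L0,L2,L3} = {L0}; idom=L0
  L7: preds {L5,L6}: {L0,L2,L3,L4,L5} ∩ {L0,L6} = {L0}; idom=L0

Frontier:
  L3←L2: walk · to L2
  L3←L5: walk L5→L4→L3 to L2
  L6←L0: walk · to L0
  L6←L1: walk L1 to L0
  L6←L3: walk L3→L2 to L0
  L7←L5: walk L5→L4→L3→L2 to L0
  L7←L6: walk L6 to L0
  L0 → ∅
  L1 → {L6}
  L2 → {L6,L7}
  L3 → {L3,L6,L7}
  L4 → {L3,L7}
  L5 → {L3,L7}
  L6 → {L7}
  L7 → ∅

φ for w: defs {L1,L2,L3,L5}
  DF⁺ = {L3,L6,L7}

Answer: ["L3", "L6", "L7"]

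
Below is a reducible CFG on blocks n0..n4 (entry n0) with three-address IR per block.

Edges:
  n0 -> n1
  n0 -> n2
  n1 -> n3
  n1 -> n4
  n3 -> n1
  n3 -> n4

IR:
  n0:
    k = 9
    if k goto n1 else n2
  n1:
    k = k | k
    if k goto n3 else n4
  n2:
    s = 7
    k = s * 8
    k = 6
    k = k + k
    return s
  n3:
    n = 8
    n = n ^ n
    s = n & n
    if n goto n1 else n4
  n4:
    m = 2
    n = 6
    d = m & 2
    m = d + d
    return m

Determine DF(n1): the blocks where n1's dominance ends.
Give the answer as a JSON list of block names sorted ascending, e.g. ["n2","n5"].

Answer: ["n1"]

Analysis:
idom tree: n1←n0 n2←n0 n3←n1 n4←n1
Dom at joins:
  n1: preds {n0,n3}: {n0} ∩ {n0,n1,n3} = {n0}; idom=n0
  n4: preds {n1,n3}: {n0,n1} ∩ {n0,n1,n3} = {n0,n1}; idom=n1

DF derivation:
  join n1 pred n0: · stop@n0
  join n1 pred n3: n3→n1 stop@n0
  join n4 pred n1: · stop@n1
  join n4 pred n3: n3 stop@n1
  DF(n0)=∅
  DF(n1)={n1}
  DF(n2)=∅
  DF(n3)={n1,n4}
  DF(n4)=∅

DF(n1) = ["n1"]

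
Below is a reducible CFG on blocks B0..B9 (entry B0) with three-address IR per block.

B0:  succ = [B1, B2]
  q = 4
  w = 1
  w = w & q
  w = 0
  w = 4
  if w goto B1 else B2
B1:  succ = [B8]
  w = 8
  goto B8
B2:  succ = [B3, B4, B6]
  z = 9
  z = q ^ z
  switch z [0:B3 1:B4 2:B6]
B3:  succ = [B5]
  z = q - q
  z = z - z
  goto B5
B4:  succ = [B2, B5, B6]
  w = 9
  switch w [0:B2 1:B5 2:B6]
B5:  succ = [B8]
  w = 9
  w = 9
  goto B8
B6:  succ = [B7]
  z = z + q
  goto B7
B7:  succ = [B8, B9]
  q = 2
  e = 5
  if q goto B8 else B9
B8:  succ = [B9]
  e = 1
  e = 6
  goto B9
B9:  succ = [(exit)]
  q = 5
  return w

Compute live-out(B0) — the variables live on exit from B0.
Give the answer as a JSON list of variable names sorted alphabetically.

Answer: ["q", "w"]

Derivation:
Block summaries:
  B0 def {q,w} use ∅
  B1 def {w} use ∅
  B2 def {z} use {q}
  B3 def {z} use {q}
  B4 def {w} use ∅
  B5 def {w} use ∅
  B6 def {z} use {q,z}
  B7 def {e,q} use ∅
  B8 def {e} use ∅
  B9 def {q} use {w}

Liveness:
  B0: in=∅ out={q,w}
  B1: in=∅ out={w}
  B2: in={q,w} out={q,w,z}
  B3: in={q} out=∅
  B4: in={q,z} out={q,w,z}
  B5: in=∅ out={w}
  B6: in={q,w,z} out={w}
  B7: in={w} out={w}
  B8: in={w} out={w}
  B9: in={w} out=∅

live-out(B0) = ["q", "w"]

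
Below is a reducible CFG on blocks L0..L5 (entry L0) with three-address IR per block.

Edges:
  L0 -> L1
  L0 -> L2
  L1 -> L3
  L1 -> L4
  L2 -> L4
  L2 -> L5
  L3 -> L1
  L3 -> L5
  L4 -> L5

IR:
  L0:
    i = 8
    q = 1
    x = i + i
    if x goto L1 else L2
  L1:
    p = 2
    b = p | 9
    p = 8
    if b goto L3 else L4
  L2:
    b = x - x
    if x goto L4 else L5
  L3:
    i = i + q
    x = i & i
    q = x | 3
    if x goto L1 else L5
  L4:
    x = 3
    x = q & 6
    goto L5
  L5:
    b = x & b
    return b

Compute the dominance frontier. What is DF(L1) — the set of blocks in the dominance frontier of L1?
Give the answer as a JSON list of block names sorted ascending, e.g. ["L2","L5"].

Answer: ["L1", "L4", "L5"]

Analysis:
idom tree: L1←L0 L2←L0 L3←L1 L4←L0 L5←L0
Dom∩ at merges:
  L1: preds {L0,L3}: {L0} ∩ {L0,L1,L3} = {L0}; idom=L0
  L4: preds {L1,L2}: {L0,L1} ∩ {L0,L2} = {L0}; idom=L0
  L5: preds {L2,L3,L4}: {L0,L2} ∩ {L0,L1,L3} ∩ {L0,L4} = {L0}; idom=L0

DF derivation:
  L1←L0: walk · to L0
  L1←L3: walk L3→L1 to L0
  L4←L1: walk L1 to L0
  L4←L2: walk L2 to L0
  L5←L2: walk L2 to L0
  L5←L3: walk L3→L1 to L0
  L5←L4: walk L4 to L0
  DF(L0)=∅
  DF(L1)={L1,L4,L5}
  DF(L2)={L4,L5}
  DF(L3)={L1,L5}
  DF(L4)={L5}
  DF(L5)=∅

DF(L1) = ["L1", "L4", "L5"]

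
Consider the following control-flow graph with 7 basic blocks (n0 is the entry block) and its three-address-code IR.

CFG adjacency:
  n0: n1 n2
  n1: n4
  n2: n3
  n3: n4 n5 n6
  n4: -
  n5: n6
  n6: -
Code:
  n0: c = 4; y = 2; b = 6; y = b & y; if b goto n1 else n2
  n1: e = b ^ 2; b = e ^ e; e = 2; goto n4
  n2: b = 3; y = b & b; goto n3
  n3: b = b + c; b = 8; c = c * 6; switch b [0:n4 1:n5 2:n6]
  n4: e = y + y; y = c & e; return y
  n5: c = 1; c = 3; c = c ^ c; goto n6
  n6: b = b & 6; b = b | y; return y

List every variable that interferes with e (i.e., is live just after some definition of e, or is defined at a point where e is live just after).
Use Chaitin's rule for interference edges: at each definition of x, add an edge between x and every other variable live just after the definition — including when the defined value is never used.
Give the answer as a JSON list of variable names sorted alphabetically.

Answer: ["c", "y"]

Working:
Block summaries:
  n0 def {b,c,y} use ∅
  n1 def {b,e} use {b}
  n2 def {b,y} use ∅
  n3 def {b,c} use {b,c}
  n4 def {e,y} use {c,y}
  n5 def {c} use ∅
  n6 def {b} use {b,y}

Live sets:
  live n0: ∅→{b,c,y}
  live n1: {b,c,y}→{c,y}
  live n2: {c}→{b,c,y}
  live n3: {b,c,y}→{b,c,y}
  live n4: {c,y}→∅
  live n5: {b,y}→{b,y}
  live n6: {b,y}→∅

Interference:
  b: {c,y}
  c: {b,e,y}
  e: {c,y}
  y: {b,c,e}

N(e) = ["c", "y"]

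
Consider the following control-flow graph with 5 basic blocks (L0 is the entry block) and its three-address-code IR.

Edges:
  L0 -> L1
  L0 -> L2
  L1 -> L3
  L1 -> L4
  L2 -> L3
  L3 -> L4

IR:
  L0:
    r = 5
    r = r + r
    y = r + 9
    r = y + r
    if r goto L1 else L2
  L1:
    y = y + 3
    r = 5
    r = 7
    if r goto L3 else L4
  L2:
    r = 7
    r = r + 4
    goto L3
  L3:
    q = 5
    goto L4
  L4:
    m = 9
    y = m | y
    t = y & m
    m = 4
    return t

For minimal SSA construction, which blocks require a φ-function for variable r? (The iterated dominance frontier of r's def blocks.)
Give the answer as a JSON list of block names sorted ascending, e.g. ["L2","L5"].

Answer: ["L3", "L4"]

Analysis:
idom tree: L1←L0 L2←L0 L3←L0 L4←L0
Join-block Dom:
  L3: preds {L1,L2}: {L0,L1} ∩ {L0,L2} = {L0}; idom=L0
  L4: preds {L1,L3}: {L0,L1} ∩ {L0,L3} = {L0}; idom=L0

DF derivation:
  L3←L1: walk L1 to L0
  L3←L2: walk L2 to L0
  L4←L1: walk L1 to L0
  L4←L3: walk L3 to L0
  L0: DF=∅
  L1: DF={L3,L4}
  L2: DF={L3}
  L3: DF={L4}
  L4: DF=∅

φ for r: defs {L0,L1,L2}
  DF⁺ = {L3,L4}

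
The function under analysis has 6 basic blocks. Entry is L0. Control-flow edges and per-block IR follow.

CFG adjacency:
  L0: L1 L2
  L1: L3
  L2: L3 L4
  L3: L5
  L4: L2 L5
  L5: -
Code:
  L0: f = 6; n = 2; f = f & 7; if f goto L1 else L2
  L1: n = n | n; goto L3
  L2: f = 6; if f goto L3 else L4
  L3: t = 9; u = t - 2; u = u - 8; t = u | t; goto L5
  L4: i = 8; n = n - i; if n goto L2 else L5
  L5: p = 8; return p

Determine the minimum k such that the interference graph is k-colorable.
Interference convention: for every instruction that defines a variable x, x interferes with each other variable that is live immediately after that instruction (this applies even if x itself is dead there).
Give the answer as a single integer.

Block summaries:
  L0: {f,n} / ∅
  L1: {n} / {n}
  L2: {f} / ∅
  L3: {t,u} / ∅
  L4: {i,n} / {n}
  L5: {p} / ∅

Live sets:
  live L0: ∅→{n}
  live L1: {n}→∅
  live L2: {n}→{n}
  live L3: ∅→∅
  live L4: {n}→{n}
  live L5: ∅→∅

Conflict graph:
  f — {n}
  i — {n}
  n — {f,i}
  p — ∅
  t — {u}
  u — {t}

Registers:
  clique {f,n} ⇒ need ≥ 2
  2-colouring: r0={n,p,t}  r1={f,i,u}
  χ = 2

Answer: 2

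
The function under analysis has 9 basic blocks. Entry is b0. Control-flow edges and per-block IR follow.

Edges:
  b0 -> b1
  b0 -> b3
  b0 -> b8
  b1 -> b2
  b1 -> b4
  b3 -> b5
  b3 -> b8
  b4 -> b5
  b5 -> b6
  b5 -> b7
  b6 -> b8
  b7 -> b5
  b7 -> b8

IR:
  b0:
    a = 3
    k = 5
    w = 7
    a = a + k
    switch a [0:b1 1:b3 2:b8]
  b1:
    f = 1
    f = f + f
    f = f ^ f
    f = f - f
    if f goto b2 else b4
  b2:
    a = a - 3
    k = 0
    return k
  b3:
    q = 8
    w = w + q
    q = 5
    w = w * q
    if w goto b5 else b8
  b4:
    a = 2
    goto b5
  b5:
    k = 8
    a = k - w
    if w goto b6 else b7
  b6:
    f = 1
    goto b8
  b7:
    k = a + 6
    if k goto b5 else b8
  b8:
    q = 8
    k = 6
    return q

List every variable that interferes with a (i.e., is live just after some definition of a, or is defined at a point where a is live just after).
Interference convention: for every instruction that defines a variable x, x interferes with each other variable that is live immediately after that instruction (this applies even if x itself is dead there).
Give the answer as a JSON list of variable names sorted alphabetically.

def/use:
  b0: def={a,k,w} ue=∅
  b1: def={f} ue=∅
  b2: def={a,k} ue={a}
  b3: def={q,w} ue={w}
  b4: def={a} ue=∅
  b5: def={a,k} ue={w}
  b6: def={f} ue=∅
  b7: def={k} ue={a}
  b8: def={k,q} ue=∅

Live sets:
  live b0: ∅→{a,w}
  live b1: {a,w}→{a,w}
  live b2: {a}→∅
  live b3: {w}→{w}
  live b4: {w}→{w}
  live b5: {w}→{a,w}
  live b6: ∅→∅
  live b7: {a,w}→{w}
  live b8: ∅→∅

Interfere edges:
  a: {f,k,w}
  f: {a,w}
  k: {a,q,w}
  q: {k,w}
  w: {a,f,k,q}

N(a) = ["f", "k", "w"]

Answer: ["f", "k", "w"]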